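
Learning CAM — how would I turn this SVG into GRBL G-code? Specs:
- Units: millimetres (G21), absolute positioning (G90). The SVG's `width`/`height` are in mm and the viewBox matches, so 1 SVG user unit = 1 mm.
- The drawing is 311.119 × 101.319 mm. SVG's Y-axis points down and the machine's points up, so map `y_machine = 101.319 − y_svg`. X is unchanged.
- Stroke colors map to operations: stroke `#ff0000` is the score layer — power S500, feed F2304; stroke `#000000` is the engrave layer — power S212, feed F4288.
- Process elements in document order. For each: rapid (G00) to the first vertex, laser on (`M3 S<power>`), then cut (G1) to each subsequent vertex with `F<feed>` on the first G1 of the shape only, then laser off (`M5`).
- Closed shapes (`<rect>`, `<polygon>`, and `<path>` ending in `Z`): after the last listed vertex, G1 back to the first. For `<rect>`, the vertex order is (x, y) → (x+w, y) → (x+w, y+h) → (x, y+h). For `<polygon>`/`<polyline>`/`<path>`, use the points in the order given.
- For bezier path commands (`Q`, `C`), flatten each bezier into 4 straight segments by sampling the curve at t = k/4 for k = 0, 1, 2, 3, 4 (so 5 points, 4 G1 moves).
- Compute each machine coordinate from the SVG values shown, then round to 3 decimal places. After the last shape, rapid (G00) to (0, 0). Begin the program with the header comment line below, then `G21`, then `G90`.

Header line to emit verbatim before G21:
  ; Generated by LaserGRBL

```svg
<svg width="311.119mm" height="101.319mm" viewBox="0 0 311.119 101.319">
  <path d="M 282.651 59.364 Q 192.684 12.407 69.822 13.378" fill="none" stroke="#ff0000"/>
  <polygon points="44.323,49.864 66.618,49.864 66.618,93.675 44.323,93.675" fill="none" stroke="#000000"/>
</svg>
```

1 u = 1 mm; y_m = 101.319 − y.

[1] `<path>` quadratic bezier, #ff0000→score S500 F2304: (282.651,41.955) → (235.612,62.438) → (184.460,76.930) → (129.197,85.431) → (69.822,87.941)

[2] `<polygon>` rectangle, #000000→engrave S212 F4288: (44.323,51.455) → (66.618,51.455) → (66.618,7.644) → (44.323,7.644) → (44.323,51.455) (closed)

; Generated by LaserGRBL
G21
G90
G00 X282.651 Y41.955
M3 S500
G1 X235.612 Y62.438 F2304
G1 X184.460 Y76.930
G1 X129.197 Y85.431
G1 X69.822 Y87.941
M5
G00 X44.323 Y51.455
M3 S212
G1 X66.618 Y51.455 F4288
G1 X66.618 Y7.644
G1 X44.323 Y7.644
G1 X44.323 Y51.455
M5
G00 X0.000 Y0.000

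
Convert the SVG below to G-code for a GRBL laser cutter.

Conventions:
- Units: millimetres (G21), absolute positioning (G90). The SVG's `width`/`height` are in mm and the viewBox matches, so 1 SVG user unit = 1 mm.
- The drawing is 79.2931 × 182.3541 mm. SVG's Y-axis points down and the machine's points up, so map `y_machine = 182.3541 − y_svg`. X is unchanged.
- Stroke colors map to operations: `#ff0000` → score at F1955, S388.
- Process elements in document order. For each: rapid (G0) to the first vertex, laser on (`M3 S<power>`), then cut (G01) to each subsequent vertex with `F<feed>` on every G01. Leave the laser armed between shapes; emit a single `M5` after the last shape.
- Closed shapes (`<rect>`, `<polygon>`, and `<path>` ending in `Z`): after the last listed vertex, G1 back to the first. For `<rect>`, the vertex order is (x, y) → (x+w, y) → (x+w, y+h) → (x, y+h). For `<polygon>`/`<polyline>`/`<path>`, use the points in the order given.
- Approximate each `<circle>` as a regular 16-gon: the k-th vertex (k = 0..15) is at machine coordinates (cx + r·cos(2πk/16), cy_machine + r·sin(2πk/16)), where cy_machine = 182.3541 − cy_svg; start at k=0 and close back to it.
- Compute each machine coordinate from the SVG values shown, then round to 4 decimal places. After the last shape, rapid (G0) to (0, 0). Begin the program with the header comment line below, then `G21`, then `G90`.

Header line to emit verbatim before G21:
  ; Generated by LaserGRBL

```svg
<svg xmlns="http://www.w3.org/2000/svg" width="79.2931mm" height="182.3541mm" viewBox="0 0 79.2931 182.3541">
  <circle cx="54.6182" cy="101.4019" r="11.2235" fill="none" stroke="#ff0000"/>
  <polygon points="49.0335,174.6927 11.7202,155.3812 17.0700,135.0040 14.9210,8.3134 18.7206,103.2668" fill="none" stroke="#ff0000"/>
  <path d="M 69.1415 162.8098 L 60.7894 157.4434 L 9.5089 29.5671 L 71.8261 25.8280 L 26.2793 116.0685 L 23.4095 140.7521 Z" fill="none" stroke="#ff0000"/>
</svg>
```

; Generated by LaserGRBL
G21
G90
G0 X65.8417 Y80.9522
M3 S388
G01 X64.9874 Y85.2472 F1955
G01 X62.5544 Y88.8884 F1955
G01 X58.9132 Y91.3214 F1955
G01 X54.6182 Y92.1757 F1955
G01 X50.3232 Y91.3214 F1955
G01 X46.6820 Y88.8884 F1955
G01 X44.2490 Y85.2472 F1955
G01 X43.3947 Y80.9522 F1955
G01 X44.2490 Y76.6572 F1955
G01 X46.6820 Y73.0160 F1955
G01 X50.3232 Y70.5830 F1955
G01 X54.6182 Y69.7287 F1955
G01 X58.9132 Y70.5830 F1955
G01 X62.5544 Y73.0160 F1955
G01 X64.9874 Y76.6572 F1955
G01 X65.8417 Y80.9522 F1955
G0 X49.0335 Y7.6614
M3 S388
G01 X11.7202 Y26.9729 F1955
G01 X17.0700 Y47.3501 F1955
G01 X14.9210 Y174.0407 F1955
G01 X18.7206 Y79.0873 F1955
G01 X49.0335 Y7.6614 F1955
G0 X69.1415 Y19.5443
M3 S388
G01 X60.7894 Y24.9107 F1955
G01 X9.5089 Y152.7870 F1955
G01 X71.8261 Y156.5261 F1955
G01 X26.2793 Y66.2856 F1955
G01 X23.4095 Y41.6020 F1955
G01 X69.1415 Y19.5443 F1955
M5
G0 X0.0000 Y0.0000

viewBox `0 0 79.2931 182.3541` with mm width/height → 1 unit = 1 mm. Flip: y_m = 182.3541 − y_svg.

**Shape 1** — `<circle>` circle, stroke `#ff0000` → score (S388, F1955). Machine vertices: (65.8417,80.9522) → (64.9874,85.2472) → (62.5544,88.8884) → (58.9132,91.3214) → (54.6182,92.1757) → (50.3232,91.3214) → (46.6820,88.8884) → (44.2490,85.2472) → (43.3947,80.9522) → (44.2490,76.6572) → (46.6820,73.0160) → (50.3232,70.5830) → (54.6182,69.7287) → (58.9132,70.5830) → (62.5544,73.0160) → (64.9874,76.6572) → (65.8417,80.9522). Closed: final G1 returns to the first vertex.

**Shape 2** — `<polygon>` closed polygon, stroke `#ff0000` → score (S388, F1955). Machine vertices: (49.0335,7.6614) → (11.7202,26.9729) → (17.0700,47.3501) → (14.9210,174.0407) → (18.7206,79.0873) → (49.0335,7.6614). Closed: final G1 returns to the first vertex.

**Shape 3** — `<path>` closed polygon, stroke `#ff0000` → score (S388, F1955). Machine vertices: (69.1415,19.5443) → (60.7894,24.9107) → (9.5089,152.7870) → (71.8261,156.5261) → (26.2793,66.2856) → (23.4095,41.6020) → (69.1415,19.5443). Closed: final G1 returns to the first vertex.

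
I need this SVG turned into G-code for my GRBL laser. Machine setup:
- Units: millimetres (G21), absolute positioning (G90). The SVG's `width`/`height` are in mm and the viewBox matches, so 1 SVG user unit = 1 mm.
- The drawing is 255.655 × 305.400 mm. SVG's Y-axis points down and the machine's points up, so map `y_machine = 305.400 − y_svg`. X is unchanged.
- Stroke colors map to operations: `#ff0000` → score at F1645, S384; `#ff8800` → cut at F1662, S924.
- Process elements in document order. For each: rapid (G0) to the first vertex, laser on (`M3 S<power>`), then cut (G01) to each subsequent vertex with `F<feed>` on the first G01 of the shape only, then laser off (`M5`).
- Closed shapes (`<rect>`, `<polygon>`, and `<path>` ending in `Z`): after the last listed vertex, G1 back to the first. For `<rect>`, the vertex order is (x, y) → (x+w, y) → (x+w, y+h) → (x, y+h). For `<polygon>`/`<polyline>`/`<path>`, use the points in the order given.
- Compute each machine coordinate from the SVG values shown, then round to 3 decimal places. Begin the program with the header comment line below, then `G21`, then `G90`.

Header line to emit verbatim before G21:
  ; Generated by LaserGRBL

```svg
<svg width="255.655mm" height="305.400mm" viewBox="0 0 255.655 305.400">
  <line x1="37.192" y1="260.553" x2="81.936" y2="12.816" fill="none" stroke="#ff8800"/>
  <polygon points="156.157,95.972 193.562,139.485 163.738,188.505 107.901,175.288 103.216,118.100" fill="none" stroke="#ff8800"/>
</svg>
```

; Generated by LaserGRBL
G21
G90
G0 X37.192 Y44.847
M3 S924
G01 X81.936 Y292.584 F1662
M5
G0 X156.157 Y209.428
M3 S924
G01 X193.562 Y165.915 F1662
G01 X163.738 Y116.895
G01 X107.901 Y130.112
G01 X103.216 Y187.300
G01 X156.157 Y209.428
M5

Since the viewBox matches the mm dimensions, user units are millimetres directly. The only transform is the Y-flip y_m = 305.400 − y_svg.

Shape 1 is a line segment drawn with `<line>`. Its stroke #ff8800 means cut at S924, F1662. After flipping Y the toolpath is (37.192,44.847) → (81.936,292.584).

Shape 2 is a regular polygon drawn with `<polygon>`. Its stroke #ff8800 means cut at S924, F1662. After flipping Y the toolpath is (156.157,209.428) → (193.562,165.915) → (163.738,116.895) → (107.901,130.112) → (103.216,187.300) → (156.157,209.428), returning to the start.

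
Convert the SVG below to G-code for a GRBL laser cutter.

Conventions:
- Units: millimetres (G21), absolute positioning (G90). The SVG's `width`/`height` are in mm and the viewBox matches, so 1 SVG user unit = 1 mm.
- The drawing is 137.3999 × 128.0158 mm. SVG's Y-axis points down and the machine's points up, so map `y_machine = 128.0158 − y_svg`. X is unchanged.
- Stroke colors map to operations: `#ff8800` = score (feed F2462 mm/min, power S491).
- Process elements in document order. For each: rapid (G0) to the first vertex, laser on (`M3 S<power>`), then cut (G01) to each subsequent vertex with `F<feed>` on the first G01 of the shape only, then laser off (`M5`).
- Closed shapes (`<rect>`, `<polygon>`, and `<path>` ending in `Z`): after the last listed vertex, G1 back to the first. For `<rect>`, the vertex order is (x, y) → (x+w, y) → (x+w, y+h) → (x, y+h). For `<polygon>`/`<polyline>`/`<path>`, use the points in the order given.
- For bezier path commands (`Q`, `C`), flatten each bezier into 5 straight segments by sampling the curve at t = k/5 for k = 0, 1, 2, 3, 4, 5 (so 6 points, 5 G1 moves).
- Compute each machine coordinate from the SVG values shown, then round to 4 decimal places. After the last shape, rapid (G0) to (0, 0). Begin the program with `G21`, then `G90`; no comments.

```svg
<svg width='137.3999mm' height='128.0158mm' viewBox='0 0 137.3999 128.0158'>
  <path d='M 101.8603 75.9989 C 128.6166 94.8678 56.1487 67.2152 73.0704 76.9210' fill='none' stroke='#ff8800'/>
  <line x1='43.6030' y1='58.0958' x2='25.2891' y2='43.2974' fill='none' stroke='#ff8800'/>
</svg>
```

viewBox `0 0 137.3999 128.0158` with mm width/height → 1 unit = 1 mm. Flip: y_m = 128.0158 − y_svg.

**Shape 1** — `<path>` cubic bezier, stroke `#ff8800` → score (S491, F2462). Control points (SVG): P0=(101.8603,75.9989), P1=(128.6166,94.8678), P2=(56.1487,67.2152), P3=(73.0704,76.9210); sampled at t=k/5. Machine vertices: (101.8603,52.0169) → (107.5161,45.6071) → (98.4115,46.3362) → (83.6001,50.1780) → (72.1352,53.1063) → (73.0704,51.0948). Open path.

**Shape 2** — `<line>` line segment, stroke `#ff8800` → score (S491, F2462). Machine vertices: (43.6030,69.9200) → (25.2891,84.7184). Open path.

G21
G90
G0 X101.8603 Y52.0169
M3 S491
G01 X107.5161 Y45.6071 F2462
G01 X98.4115 Y46.3362
G01 X83.6001 Y50.1780
G01 X72.1352 Y53.1063
G01 X73.0704 Y51.0948
M5
G0 X43.6030 Y69.9200
M3 S491
G01 X25.2891 Y84.7184 F2462
M5
G0 X0.0000 Y0.0000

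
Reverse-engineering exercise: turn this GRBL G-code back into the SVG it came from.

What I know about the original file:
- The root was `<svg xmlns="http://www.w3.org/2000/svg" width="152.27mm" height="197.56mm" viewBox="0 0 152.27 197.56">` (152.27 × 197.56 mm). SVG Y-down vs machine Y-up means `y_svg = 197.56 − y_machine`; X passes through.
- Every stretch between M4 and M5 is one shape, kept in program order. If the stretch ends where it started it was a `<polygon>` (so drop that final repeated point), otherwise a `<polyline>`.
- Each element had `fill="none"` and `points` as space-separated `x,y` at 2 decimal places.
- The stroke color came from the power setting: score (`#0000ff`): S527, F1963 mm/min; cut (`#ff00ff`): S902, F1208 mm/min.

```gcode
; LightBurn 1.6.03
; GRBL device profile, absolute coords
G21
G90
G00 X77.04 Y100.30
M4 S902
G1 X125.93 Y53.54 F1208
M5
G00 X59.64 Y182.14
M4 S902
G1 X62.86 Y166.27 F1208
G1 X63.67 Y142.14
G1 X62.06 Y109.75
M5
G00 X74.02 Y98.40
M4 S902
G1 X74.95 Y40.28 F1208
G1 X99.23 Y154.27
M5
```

<svg xmlns="http://www.w3.org/2000/svg" width="152.27mm" height="197.56mm" viewBox="0 0 152.27 197.56">
  <polyline points="77.04,97.26 125.93,144.02" fill="none" stroke="#ff00ff"/>
  <polyline points="59.64,15.42 62.86,31.29 63.67,55.42 62.06,87.81" fill="none" stroke="#ff00ff"/>
  <polyline points="74.02,99.16 74.95,157.28 99.23,43.29" fill="none" stroke="#ff00ff"/>
</svg>

Each laser-on run becomes one SVG element. Flip Y back into SVG space with y_svg = 197.56 − y_machine. Every run uses S902, so all elements get stroke `#ff00ff` (cut).

Run 1: The run is open, so emit a `<polyline>` with points (Y-flipped): 77.04,97.26 125.93,144.02.

Run 2: The run is open, so emit a `<polyline>` with points (Y-flipped): 59.64,15.42 62.86,31.29 63.67,55.42 62.06,87.81.

Run 3: The run is open, so emit a `<polyline>` with points (Y-flipped): 74.02,99.16 74.95,157.28 99.23,43.29.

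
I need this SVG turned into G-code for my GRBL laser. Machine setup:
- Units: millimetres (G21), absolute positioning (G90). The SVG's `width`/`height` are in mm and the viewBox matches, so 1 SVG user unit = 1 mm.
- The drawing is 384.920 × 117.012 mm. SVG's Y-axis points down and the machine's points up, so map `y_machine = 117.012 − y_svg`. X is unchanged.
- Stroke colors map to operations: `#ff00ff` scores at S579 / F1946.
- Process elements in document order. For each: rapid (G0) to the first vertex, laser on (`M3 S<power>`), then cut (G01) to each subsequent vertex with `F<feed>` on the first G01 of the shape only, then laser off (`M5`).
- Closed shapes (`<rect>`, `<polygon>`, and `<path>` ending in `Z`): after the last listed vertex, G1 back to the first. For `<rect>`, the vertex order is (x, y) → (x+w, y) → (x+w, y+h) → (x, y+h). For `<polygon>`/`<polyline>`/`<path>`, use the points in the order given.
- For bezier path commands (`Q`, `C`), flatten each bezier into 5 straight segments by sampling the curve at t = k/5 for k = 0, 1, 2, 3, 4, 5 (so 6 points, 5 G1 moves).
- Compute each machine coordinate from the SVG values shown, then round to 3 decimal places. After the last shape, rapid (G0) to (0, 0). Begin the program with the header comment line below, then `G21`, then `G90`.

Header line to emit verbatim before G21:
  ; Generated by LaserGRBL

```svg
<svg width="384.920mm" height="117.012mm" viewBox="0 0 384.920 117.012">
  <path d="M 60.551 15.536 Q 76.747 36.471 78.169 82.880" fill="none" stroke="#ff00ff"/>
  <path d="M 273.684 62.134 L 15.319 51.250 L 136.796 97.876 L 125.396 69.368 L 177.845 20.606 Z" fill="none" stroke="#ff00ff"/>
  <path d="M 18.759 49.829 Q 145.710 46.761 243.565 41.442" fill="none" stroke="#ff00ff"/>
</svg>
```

viewBox `0 0 384.920 117.012` with mm width/height → 1 unit = 1 mm. Flip: y_m = 117.012 − y_svg.

**Shape 1** — `<path>` quadratic bezier, stroke `#ff00ff` → score (S579, F1946). Control points (SVG): P0=(60.551,15.536), P1=(76.747,36.471), P2=(78.169,82.880); sampled at t=k/5. Machine vertices: (60.551,101.476) → (66.438,92.083) → (71.144,80.652) → (74.668,67.183) → (77.009,51.677) → (78.169,34.132). Open path.

**Shape 2** — `<path>` closed polygon, stroke `#ff00ff` → score (S579, F1946). Machine vertices: (273.684,54.878) → (15.319,65.762) → (136.796,19.136) → (125.396,47.644) → (177.845,96.406) → (273.684,54.878). Closed: final G1 returns to the first vertex.

**Shape 3** — `<path>` quadratic bezier, stroke `#ff00ff` → score (S579, F1946). Control points (SVG): P0=(18.759,49.829), P1=(145.710,46.761), P2=(243.565,41.442); sampled at t=k/5. Machine vertices: (18.759,67.183) → (68.376,68.500) → (115.664,69.998) → (160.626,71.675) → (203.259,73.532) → (243.565,75.570). Open path.

; Generated by LaserGRBL
G21
G90
G0 X60.551 Y101.476
M3 S579
G01 X66.438 Y92.083 F1946
G01 X71.144 Y80.652
G01 X74.668 Y67.183
G01 X77.009 Y51.677
G01 X78.169 Y34.132
M5
G0 X273.684 Y54.878
M3 S579
G01 X15.319 Y65.762 F1946
G01 X136.796 Y19.136
G01 X125.396 Y47.644
G01 X177.845 Y96.406
G01 X273.684 Y54.878
M5
G0 X18.759 Y67.183
M3 S579
G01 X68.376 Y68.500 F1946
G01 X115.664 Y69.998
G01 X160.626 Y71.675
G01 X203.259 Y73.532
G01 X243.565 Y75.570
M5
G0 X0.000 Y0.000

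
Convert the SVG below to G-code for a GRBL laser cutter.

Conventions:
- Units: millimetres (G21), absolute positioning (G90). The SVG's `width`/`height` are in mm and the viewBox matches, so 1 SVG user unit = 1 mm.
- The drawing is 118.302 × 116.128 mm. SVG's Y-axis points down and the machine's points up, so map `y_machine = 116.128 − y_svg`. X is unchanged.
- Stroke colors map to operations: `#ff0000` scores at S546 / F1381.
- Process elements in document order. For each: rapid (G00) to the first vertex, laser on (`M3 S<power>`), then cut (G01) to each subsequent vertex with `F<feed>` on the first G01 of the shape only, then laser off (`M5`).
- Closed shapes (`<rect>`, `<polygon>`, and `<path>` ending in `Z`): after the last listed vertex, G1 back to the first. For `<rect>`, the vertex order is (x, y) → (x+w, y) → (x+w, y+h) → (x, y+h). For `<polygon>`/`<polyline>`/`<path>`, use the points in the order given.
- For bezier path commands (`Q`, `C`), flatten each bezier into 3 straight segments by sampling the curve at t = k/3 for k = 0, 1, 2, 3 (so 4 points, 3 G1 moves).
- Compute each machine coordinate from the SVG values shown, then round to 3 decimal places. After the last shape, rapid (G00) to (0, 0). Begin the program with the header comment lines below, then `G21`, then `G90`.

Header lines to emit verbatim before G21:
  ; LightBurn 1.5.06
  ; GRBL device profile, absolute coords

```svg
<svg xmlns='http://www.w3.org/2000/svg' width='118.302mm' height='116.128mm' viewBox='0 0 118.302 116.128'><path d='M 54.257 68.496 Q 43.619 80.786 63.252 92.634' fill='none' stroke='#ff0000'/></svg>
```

; LightBurn 1.5.06
; GRBL device profile, absolute coords
G21
G90
G00 X54.257 Y47.632
M3 S546
G01 X50.528 Y39.488 F1381
G01 X53.527 Y31.442
G01 X63.252 Y23.494
M5
G00 X0.000 Y0.000

viewBox `0 0 118.302 116.128` with mm width/height → 1 unit = 1 mm. Flip: y_m = 116.128 − y_svg.

**Shape 1** — `<path>` quadratic bezier, stroke `#ff0000` → score (S546, F1381). Control points (SVG): P0=(54.257,68.496), P1=(43.619,80.786), P2=(63.252,92.634); sampled at t=k/3. Machine vertices: (54.257,47.632) → (50.528,39.488) → (53.527,31.442) → (63.252,23.494). Open path.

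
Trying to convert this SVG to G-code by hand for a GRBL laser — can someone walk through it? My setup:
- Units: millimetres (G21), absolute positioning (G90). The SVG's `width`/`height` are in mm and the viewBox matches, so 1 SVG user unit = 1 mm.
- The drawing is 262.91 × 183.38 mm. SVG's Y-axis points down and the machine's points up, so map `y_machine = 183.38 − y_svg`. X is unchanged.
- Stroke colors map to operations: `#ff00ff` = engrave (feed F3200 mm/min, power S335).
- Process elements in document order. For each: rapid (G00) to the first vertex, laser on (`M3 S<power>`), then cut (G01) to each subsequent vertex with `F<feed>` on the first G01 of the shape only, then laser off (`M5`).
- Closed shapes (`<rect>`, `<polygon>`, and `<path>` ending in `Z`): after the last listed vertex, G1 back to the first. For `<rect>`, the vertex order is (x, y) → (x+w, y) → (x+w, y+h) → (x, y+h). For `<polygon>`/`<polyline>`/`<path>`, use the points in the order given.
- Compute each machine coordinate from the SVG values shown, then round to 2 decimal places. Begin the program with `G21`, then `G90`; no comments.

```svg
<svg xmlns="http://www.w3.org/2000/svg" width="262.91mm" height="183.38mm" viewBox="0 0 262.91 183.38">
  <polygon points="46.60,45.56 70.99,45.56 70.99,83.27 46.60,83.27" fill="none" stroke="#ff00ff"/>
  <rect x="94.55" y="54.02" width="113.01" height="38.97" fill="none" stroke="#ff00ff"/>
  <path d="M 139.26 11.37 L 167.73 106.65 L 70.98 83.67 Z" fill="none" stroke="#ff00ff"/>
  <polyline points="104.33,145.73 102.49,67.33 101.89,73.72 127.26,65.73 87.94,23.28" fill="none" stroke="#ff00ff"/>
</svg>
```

viewBox `0 0 262.91 183.38` with mm width/height → 1 unit = 1 mm. Flip: y_m = 183.38 − y_svg.

**Shape 1** — `<polygon>` rectangle, stroke `#ff00ff` → engrave (S335, F3200). Machine vertices: (46.60,137.82) → (70.99,137.82) → (70.99,100.11) → (46.60,100.11) → (46.60,137.82). Closed: final G1 returns to the first vertex.

**Shape 2** — `<rect>` rectangle, stroke `#ff00ff` → engrave (S335, F3200). Machine vertices: (94.55,129.36) → (207.56,129.36) → (207.56,90.39) → (94.55,90.39) → (94.55,129.36). Closed: final G1 returns to the first vertex.

**Shape 3** — `<path>` regular polygon, stroke `#ff00ff` → engrave (S335, F3200). Machine vertices: (139.26,172.01) → (167.73,76.73) → (70.98,99.71) → (139.26,172.01). Closed: final G1 returns to the first vertex.

**Shape 4** — `<polyline>` open polyline, stroke `#ff00ff` → engrave (S335, F3200). Machine vertices: (104.33,37.65) → (102.49,116.05) → (101.89,109.66) → (127.26,117.65) → (87.94,160.10). Open path.

G21
G90
G00 X46.60 Y137.82
M3 S335
G01 X70.99 Y137.82 F3200
G01 X70.99 Y100.11
G01 X46.60 Y100.11
G01 X46.60 Y137.82
M5
G00 X94.55 Y129.36
M3 S335
G01 X207.56 Y129.36 F3200
G01 X207.56 Y90.39
G01 X94.55 Y90.39
G01 X94.55 Y129.36
M5
G00 X139.26 Y172.01
M3 S335
G01 X167.73 Y76.73 F3200
G01 X70.98 Y99.71
G01 X139.26 Y172.01
M5
G00 X104.33 Y37.65
M3 S335
G01 X102.49 Y116.05 F3200
G01 X101.89 Y109.66
G01 X127.26 Y117.65
G01 X87.94 Y160.10
M5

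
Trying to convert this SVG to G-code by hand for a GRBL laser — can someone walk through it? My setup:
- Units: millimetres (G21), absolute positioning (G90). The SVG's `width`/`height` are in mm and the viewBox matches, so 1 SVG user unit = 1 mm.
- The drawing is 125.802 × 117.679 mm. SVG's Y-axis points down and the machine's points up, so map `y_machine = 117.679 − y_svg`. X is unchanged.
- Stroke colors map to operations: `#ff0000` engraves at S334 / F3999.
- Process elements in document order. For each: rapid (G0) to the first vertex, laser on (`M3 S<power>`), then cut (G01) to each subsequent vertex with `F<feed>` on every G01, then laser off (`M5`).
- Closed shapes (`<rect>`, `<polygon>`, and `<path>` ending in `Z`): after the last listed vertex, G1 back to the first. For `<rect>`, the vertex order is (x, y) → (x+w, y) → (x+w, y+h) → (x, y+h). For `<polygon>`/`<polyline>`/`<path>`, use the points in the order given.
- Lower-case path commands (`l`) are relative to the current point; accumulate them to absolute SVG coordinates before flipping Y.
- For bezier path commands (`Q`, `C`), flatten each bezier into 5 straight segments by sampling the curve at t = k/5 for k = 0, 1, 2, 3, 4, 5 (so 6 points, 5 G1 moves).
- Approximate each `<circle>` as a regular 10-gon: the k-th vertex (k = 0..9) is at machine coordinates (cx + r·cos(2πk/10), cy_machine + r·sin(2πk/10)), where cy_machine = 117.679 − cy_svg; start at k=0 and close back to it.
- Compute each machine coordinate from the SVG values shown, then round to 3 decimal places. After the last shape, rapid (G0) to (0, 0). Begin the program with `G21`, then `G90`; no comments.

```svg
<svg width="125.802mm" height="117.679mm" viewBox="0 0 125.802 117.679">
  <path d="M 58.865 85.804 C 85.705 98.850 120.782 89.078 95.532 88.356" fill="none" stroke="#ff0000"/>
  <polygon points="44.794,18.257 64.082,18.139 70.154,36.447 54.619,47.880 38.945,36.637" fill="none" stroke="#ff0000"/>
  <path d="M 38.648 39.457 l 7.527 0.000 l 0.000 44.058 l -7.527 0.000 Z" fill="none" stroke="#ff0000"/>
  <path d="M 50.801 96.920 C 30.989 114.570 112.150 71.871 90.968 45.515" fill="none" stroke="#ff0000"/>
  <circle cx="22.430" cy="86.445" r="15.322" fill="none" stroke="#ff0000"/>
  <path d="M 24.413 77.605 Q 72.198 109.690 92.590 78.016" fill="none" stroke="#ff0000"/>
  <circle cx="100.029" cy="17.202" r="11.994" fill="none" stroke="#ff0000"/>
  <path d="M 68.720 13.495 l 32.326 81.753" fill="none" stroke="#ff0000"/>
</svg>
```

G21
G90
G0 X58.865 Y31.875
M3 S334
G01 X75.409 Y26.531 F3999
G01 X90.639 Y25.133 F3999
G01 X101.263 Y26.152 F3999
G01 X103.991 Y28.059 F3999
G01 X95.532 Y29.323 F3999
M5
G0 X44.794 Y99.422
M3 S334
G01 X64.082 Y99.540 F3999
G01 X70.154 Y81.232 F3999
G01 X54.619 Y69.799 F3999
G01 X38.945 Y81.042 F3999
G01 X44.794 Y99.422 F3999
M5
G0 X38.648 Y78.222
M3 S334
G01 X46.175 Y78.222 F3999
G01 X46.175 Y34.164 F3999
G01 X38.648 Y34.164 F3999
G01 X38.648 Y78.222 F3999
M5
G0 X50.801 Y20.759
M3 S334
G01 X49.404 Y16.797 F3999
G01 X62.481 Y23.638 F3999
G01 X80.274 Y37.600 F3999
G01 X93.023 Y55.003 F3999
G01 X90.968 Y72.164 F3999
M5
G0 X37.752 Y31.234
M3 S334
G01 X34.826 Y40.240 F3999
G01 X27.165 Y45.806 F3999
G01 X17.695 Y45.806 F3999
G01 X10.034 Y40.240 F3999
G01 X7.108 Y31.234 F3999
G01 X10.034 Y22.228 F3999
G01 X17.695 Y16.662 F3999
G01 X27.165 Y16.662 F3999
G01 X34.826 Y22.228 F3999
G01 X37.752 Y31.234 F3999
M5
G0 X24.413 Y40.074
M3 S334
G01 X42.431 Y29.790 F3999
G01 X58.258 Y24.607 F3999
G01 X71.894 Y24.525 F3999
G01 X83.337 Y29.544 F3999
G01 X92.590 Y39.663 F3999
M5
G0 X112.023 Y100.477
M3 S334
G01 X109.732 Y107.527 F3999
G01 X103.735 Y111.884 F3999
G01 X96.323 Y111.884 F3999
G01 X90.326 Y107.527 F3999
G01 X88.035 Y100.477 F3999
G01 X90.326 Y93.427 F3999
G01 X96.323 Y89.070 F3999
G01 X103.735 Y89.070 F3999
G01 X109.732 Y93.427 F3999
G01 X112.023 Y100.477 F3999
M5
G0 X68.720 Y104.184
M3 S334
G01 X101.046 Y22.431 F3999
M5
G0 X0.000 Y0.000

viewBox `0 0 125.802 117.679` with mm width/height → 1 unit = 1 mm. Flip: y_m = 117.679 − y_svg.

**Shape 1** — `<path>` cubic bezier, stroke `#ff0000` → engrave (S334, F3999). Control points (SVG): P0=(58.865,85.804), P1=(85.705,98.850), P2=(120.782,89.078), P3=(95.532,88.356); sampled at t=k/5. Machine vertices: (58.865,31.875) → (75.409,26.531) → (90.639,25.133) → (101.263,26.152) → (103.991,28.059) → (95.532,29.323). Open path.

**Shape 2** — `<polygon>` regular polygon, stroke `#ff0000` → engrave (S334, F3999). Machine vertices: (44.794,99.422) → (64.082,99.540) → (70.154,81.232) → (54.619,69.799) → (38.945,81.042) → (44.794,99.422). Closed: final G1 returns to the first vertex.

**Shape 3** — `<path>` rectangle, stroke `#ff0000` → engrave (S334, F3999). Machine vertices: (38.648,78.222) → (46.175,78.222) → (46.175,34.164) → (38.648,34.164) → (38.648,78.222). Closed: final G1 returns to the first vertex.

**Shape 4** — `<path>` cubic bezier, stroke `#ff0000` → engrave (S334, F3999). Control points (SVG): P0=(50.801,96.920), P1=(30.989,114.570), P2=(112.150,71.871), P3=(90.968,45.515); sampled at t=k/5. Machine vertices: (50.801,20.759) → (49.404,16.797) → (62.481,23.638) → (80.274,37.600) → (93.023,55.003) → (90.968,72.164). Open path.

**Shape 5** — `<circle>` circle, stroke `#ff0000` → engrave (S334, F3999). Machine vertices: (37.752,31.234) → (34.826,40.240) → (27.165,45.806) → (17.695,45.806) → (10.034,40.240) → (7.108,31.234) → (10.034,22.228) → (17.695,16.662) → (27.165,16.662) → (34.826,22.228) → (37.752,31.234). Closed: final G1 returns to the first vertex.

**Shape 6** — `<path>` quadratic bezier, stroke `#ff0000` → engrave (S334, F3999). Control points (SVG): P0=(24.413,77.605), P1=(72.198,109.690), P2=(92.590,78.016); sampled at t=k/5. Machine vertices: (24.413,40.074) → (42.431,29.790) → (58.258,24.607) → (71.894,24.525) → (83.337,29.544) → (92.590,39.663). Open path.

**Shape 7** — `<circle>` circle, stroke `#ff0000` → engrave (S334, F3999). Machine vertices: (112.023,100.477) → (109.732,107.527) → (103.735,111.884) → (96.323,111.884) → (90.326,107.527) → (88.035,100.477) → (90.326,93.427) → (96.323,89.070) → (103.735,89.070) → (109.732,93.427) → (112.023,100.477). Closed: final G1 returns to the first vertex.

**Shape 8** — `<path>` line segment, stroke `#ff0000` → engrave (S334, F3999). Machine vertices: (68.720,104.184) → (101.046,22.431). Open path.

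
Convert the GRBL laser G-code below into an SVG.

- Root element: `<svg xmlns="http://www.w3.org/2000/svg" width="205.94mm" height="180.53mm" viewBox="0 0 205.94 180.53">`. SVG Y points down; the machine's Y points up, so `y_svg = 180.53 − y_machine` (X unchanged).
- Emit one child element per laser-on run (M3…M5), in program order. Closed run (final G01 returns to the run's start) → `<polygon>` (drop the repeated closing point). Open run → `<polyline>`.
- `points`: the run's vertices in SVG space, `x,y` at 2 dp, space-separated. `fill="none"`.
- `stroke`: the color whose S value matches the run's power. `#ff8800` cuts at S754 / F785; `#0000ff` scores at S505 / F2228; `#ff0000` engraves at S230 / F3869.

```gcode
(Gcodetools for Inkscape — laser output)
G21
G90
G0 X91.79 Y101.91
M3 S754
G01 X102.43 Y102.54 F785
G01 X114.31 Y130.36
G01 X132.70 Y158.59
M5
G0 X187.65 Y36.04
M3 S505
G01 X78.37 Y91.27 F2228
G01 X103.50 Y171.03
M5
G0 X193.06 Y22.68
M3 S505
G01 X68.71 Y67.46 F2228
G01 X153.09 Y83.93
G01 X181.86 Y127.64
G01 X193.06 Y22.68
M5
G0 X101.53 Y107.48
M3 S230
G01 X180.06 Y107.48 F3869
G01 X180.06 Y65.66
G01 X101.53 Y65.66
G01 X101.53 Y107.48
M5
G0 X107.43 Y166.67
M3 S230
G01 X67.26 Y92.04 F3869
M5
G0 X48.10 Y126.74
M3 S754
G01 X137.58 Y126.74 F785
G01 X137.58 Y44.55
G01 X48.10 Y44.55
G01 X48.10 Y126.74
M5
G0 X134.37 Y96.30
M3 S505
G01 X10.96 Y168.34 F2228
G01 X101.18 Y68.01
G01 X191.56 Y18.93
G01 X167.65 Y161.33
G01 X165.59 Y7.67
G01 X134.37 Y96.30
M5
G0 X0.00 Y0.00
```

<svg xmlns="http://www.w3.org/2000/svg" width="205.94mm" height="180.53mm" viewBox="0 0 205.94 180.53">
  <polyline points="91.79,78.62 102.43,77.99 114.31,50.17 132.70,21.94" fill="none" stroke="#ff8800"/>
  <polyline points="187.65,144.49 78.37,89.26 103.50,9.50" fill="none" stroke="#0000ff"/>
  <polygon points="193.06,157.85 68.71,113.07 153.09,96.60 181.86,52.89" fill="none" stroke="#0000ff"/>
  <polygon points="101.53,73.05 180.06,73.05 180.06,114.87 101.53,114.87" fill="none" stroke="#ff0000"/>
  <polyline points="107.43,13.86 67.26,88.49" fill="none" stroke="#ff0000"/>
  <polygon points="48.10,53.79 137.58,53.79 137.58,135.98 48.10,135.98" fill="none" stroke="#ff8800"/>
  <polygon points="134.37,84.23 10.96,12.19 101.18,112.52 191.56,161.60 167.65,19.20 165.59,172.86" fill="none" stroke="#0000ff"/>
</svg>

Each laser-on run becomes one SVG element. Flip Y back into SVG space with y_svg = 180.53 − y_machine.

Run 1: the run's S754 means `#ff8800` (cut). The run is open, so emit a `<polyline>` with points (Y-flipped): 91.79,78.62 102.43,77.99 114.31,50.17 132.70,21.94.

Run 2: the run's S505 means `#0000ff` (score). The run is open, so emit a `<polyline>` with points (Y-flipped): 187.65,144.49 78.37,89.26 103.50,9.50.

Run 3: S505 ⇒ score layer `#0000ff`. The run returns to its start, so emit a `<polygon>` with points (Y-flipped): 193.06,157.85 68.71,113.07 153.09,96.60 181.86,52.89.

Run 4: S230 ⇒ engrave layer `#ff0000`. The run returns to its start, so emit a `<polygon>` with points (Y-flipped): 101.53,73.05 180.06,73.05 180.06,114.87 101.53,114.87.

Run 5: the run's S230 means `#ff0000` (engrave). The run is open, so emit a `<polyline>` with points (Y-flipped): 107.43,13.86 67.26,88.49.

Run 6: the run's S754 means `#ff8800` (cut). The run returns to its start, so emit a `<polygon>` with points (Y-flipped): 48.10,53.79 137.58,53.79 137.58,135.98 48.10,135.98.

Run 7: S505 ⇒ score layer `#0000ff`. The run returns to its start, so emit a `<polygon>` with points (Y-flipped): 134.37,84.23 10.96,12.19 101.18,112.52 191.56,161.60 167.65,19.20 165.59,172.86.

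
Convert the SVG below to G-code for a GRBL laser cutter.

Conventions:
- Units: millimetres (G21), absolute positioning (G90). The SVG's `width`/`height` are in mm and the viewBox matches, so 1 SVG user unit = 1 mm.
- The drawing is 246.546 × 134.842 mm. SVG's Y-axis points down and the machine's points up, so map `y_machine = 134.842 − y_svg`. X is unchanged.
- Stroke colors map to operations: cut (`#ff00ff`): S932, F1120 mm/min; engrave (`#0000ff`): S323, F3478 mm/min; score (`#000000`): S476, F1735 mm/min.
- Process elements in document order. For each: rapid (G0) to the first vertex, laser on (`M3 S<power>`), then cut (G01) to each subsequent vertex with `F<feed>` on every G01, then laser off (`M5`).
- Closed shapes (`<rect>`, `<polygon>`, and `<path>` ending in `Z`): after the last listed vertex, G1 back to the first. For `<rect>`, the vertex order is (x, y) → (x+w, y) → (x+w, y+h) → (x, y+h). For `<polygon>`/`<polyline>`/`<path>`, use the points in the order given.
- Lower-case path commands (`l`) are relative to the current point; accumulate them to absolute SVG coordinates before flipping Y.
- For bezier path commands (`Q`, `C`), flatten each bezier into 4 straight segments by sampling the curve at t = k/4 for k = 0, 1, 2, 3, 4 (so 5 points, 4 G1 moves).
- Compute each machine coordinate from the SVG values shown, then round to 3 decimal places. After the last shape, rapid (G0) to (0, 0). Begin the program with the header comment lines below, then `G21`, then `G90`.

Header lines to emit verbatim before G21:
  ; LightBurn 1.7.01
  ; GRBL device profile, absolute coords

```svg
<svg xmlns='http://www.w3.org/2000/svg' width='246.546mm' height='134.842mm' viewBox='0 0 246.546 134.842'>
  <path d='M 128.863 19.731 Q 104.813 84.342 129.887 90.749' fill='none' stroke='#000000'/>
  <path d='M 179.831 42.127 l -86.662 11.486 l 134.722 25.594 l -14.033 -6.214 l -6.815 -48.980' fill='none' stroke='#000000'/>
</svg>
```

; LightBurn 1.7.01
; GRBL device profile, absolute coords
G21
G90
G0 X128.863 Y115.111
M3 S476
G01 X119.908 Y86.443 F1735
G01 X117.094 Y65.051 F1735
G01 X120.420 Y50.934 F1735
G01 X129.887 Y44.093 F1735
M5
G0 X179.831 Y92.715
M3 S476
G01 X93.169 Y81.229 F1735
G01 X227.891 Y55.635 F1735
G01 X213.858 Y61.849 F1735
G01 X207.043 Y110.829 F1735
M5
G0 X0.000 Y0.000

1 u = 1 mm; y_m = 134.842 − y.

[1] `<path>` quadratic bezier, #000000→score S476 F1735: (128.863,115.111) → (119.908,86.443) → (117.094,65.051) → (120.420,50.934) → (129.887,44.093)

[2] `<path>` open polyline, #000000→score S476 F1735: (179.831,92.715) → (93.169,81.229) → (227.891,55.635) → (213.858,61.849) → (207.043,110.829)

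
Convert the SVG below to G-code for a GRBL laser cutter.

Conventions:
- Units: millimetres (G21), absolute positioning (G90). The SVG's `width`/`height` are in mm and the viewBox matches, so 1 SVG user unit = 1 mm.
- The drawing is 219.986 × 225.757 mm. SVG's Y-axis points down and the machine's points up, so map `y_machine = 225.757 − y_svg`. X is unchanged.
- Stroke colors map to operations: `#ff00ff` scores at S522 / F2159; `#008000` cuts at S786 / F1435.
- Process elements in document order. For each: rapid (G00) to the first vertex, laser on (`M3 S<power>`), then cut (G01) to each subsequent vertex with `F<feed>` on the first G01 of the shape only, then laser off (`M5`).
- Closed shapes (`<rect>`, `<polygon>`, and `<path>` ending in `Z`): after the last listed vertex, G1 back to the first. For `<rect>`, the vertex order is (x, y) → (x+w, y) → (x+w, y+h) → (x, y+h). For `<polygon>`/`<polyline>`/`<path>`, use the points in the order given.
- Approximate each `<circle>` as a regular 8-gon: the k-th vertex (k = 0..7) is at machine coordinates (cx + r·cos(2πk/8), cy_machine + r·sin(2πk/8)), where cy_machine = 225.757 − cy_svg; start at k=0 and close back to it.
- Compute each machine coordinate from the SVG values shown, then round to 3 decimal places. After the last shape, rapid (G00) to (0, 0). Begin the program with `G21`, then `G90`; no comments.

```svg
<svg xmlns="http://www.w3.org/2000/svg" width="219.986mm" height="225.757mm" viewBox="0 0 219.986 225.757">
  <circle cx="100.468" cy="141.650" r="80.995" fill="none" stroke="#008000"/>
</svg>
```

viewBox `0 0 219.986 225.757` with mm width/height → 1 unit = 1 mm. Flip: y_m = 225.757 − y_svg.

**Shape 1** — `<circle>` circle, stroke `#008000` → cut (S786, F1435). Machine vertices: (181.463,84.107) → (157.740,141.379) → (100.468,165.102) → (43.196,141.379) → (19.473,84.107) → (43.196,26.835) → (100.468,3.112) → (157.740,26.835) → (181.463,84.107). Closed: final G1 returns to the first vertex.

G21
G90
G00 X181.463 Y84.107
M3 S786
G01 X157.740 Y141.379 F1435
G01 X100.468 Y165.102
G01 X43.196 Y141.379
G01 X19.473 Y84.107
G01 X43.196 Y26.835
G01 X100.468 Y3.112
G01 X157.740 Y26.835
G01 X181.463 Y84.107
M5
G00 X0.000 Y0.000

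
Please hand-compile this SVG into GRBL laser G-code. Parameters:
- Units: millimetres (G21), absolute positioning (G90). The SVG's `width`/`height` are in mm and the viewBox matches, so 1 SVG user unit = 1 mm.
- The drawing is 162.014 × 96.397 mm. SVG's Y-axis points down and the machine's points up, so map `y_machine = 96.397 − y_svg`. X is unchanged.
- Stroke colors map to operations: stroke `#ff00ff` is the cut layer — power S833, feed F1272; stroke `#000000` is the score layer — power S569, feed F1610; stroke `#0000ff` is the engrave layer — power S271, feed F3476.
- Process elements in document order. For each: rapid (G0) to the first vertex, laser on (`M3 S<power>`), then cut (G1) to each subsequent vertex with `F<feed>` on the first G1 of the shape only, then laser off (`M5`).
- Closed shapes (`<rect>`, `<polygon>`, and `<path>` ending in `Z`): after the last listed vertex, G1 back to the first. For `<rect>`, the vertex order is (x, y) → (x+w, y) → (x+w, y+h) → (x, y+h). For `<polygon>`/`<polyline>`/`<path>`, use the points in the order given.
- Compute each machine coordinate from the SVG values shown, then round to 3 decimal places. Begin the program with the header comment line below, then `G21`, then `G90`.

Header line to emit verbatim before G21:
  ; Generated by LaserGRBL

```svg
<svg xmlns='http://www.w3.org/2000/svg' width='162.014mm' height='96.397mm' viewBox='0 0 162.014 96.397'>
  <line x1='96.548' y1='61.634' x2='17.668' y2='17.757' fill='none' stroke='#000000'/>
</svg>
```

1 u = 1 mm; y_m = 96.397 − y.

[1] `<line>` line segment, #000000→score S569 F1610: (96.548,34.763) → (17.668,78.640)

; Generated by LaserGRBL
G21
G90
G0 X96.548 Y34.763
M3 S569
G1 X17.668 Y78.640 F1610
M5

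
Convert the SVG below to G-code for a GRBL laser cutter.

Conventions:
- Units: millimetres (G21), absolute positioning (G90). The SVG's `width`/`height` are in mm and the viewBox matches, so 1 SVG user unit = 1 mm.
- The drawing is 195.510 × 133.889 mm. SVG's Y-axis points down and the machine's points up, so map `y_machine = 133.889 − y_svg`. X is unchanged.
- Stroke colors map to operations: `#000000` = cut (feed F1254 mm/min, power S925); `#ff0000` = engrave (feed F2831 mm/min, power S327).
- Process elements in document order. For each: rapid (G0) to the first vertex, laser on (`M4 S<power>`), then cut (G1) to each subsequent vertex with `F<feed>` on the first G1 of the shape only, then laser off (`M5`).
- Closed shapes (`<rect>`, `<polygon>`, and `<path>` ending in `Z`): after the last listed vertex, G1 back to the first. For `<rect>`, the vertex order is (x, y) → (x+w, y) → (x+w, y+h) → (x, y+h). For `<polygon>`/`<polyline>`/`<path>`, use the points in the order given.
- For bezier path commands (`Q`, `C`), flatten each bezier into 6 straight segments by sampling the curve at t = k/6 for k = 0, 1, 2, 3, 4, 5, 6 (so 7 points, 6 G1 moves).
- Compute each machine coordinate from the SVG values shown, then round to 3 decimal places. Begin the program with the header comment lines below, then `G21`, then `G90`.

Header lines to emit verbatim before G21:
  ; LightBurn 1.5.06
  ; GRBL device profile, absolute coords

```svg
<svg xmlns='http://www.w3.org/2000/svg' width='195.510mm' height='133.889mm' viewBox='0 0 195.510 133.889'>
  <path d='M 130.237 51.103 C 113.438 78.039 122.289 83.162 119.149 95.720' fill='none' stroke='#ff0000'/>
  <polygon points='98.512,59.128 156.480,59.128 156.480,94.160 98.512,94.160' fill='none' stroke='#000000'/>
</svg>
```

1 u = 1 mm; y_m = 133.889 − y.

[1] `<path>` cubic bezier, #ff0000→engrave S327 F2831: (130.237,82.786) → (123.801,71.000) → (120.594,62.038) → (119.571,55.086) → (119.686,49.332) → (119.894,43.964) → (119.149,38.169)

[2] `<polygon>` rectangle, #000000→cut S925 F1254: (98.512,74.761) → (156.480,74.761) → (156.480,39.729) → (98.512,39.729) → (98.512,74.761) (closed)

; LightBurn 1.5.06
; GRBL device profile, absolute coords
G21
G90
G0 X130.237 Y82.786
M4 S327
G1 X123.801 Y71.000 F2831
G1 X120.594 Y62.038
G1 X119.571 Y55.086
G1 X119.686 Y49.332
G1 X119.894 Y43.964
G1 X119.149 Y38.169
M5
G0 X98.512 Y74.761
M4 S925
G1 X156.480 Y74.761 F1254
G1 X156.480 Y39.729
G1 X98.512 Y39.729
G1 X98.512 Y74.761
M5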